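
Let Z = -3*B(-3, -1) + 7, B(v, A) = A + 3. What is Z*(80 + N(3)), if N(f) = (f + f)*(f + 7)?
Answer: 140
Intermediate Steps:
B(v, A) = 3 + A
N(f) = 2*f*(7 + f) (N(f) = (2*f)*(7 + f) = 2*f*(7 + f))
Z = 1 (Z = -3*(3 - 1) + 7 = -3*2 + 7 = -6 + 7 = 1)
Z*(80 + N(3)) = 1*(80 + 2*3*(7 + 3)) = 1*(80 + 2*3*10) = 1*(80 + 60) = 1*140 = 140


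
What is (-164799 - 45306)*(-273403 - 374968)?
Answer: 136225988955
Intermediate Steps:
(-164799 - 45306)*(-273403 - 374968) = -210105*(-648371) = 136225988955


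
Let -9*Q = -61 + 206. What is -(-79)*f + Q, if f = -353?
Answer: -251128/9 ≈ -27903.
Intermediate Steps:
Q = -145/9 (Q = -(-61 + 206)/9 = -⅑*145 = -145/9 ≈ -16.111)
-(-79)*f + Q = -(-79)*(-353) - 145/9 = -79*353 - 145/9 = -27887 - 145/9 = -251128/9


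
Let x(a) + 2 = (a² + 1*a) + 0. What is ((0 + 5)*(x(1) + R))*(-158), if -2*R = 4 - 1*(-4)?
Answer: 3160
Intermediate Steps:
R = -4 (R = -(4 - 1*(-4))/2 = -(4 + 4)/2 = -½*8 = -4)
x(a) = -2 + a + a² (x(a) = -2 + ((a² + 1*a) + 0) = -2 + ((a² + a) + 0) = -2 + ((a + a²) + 0) = -2 + (a + a²) = -2 + a + a²)
((0 + 5)*(x(1) + R))*(-158) = ((0 + 5)*((-2 + 1 + 1²) - 4))*(-158) = (5*((-2 + 1 + 1) - 4))*(-158) = (5*(0 - 4))*(-158) = (5*(-4))*(-158) = -20*(-158) = 3160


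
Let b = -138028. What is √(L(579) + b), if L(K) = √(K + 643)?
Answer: √(-138028 + √1222) ≈ 371.47*I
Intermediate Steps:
L(K) = √(643 + K)
√(L(579) + b) = √(√(643 + 579) - 138028) = √(√1222 - 138028) = √(-138028 + √1222)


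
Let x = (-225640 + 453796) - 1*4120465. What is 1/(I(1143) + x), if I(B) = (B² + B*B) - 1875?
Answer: -1/1281286 ≈ -7.8047e-7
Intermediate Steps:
I(B) = -1875 + 2*B² (I(B) = (B² + B²) - 1875 = 2*B² - 1875 = -1875 + 2*B²)
x = -3892309 (x = 228156 - 4120465 = -3892309)
1/(I(1143) + x) = 1/((-1875 + 2*1143²) - 3892309) = 1/((-1875 + 2*1306449) - 3892309) = 1/((-1875 + 2612898) - 3892309) = 1/(2611023 - 3892309) = 1/(-1281286) = -1/1281286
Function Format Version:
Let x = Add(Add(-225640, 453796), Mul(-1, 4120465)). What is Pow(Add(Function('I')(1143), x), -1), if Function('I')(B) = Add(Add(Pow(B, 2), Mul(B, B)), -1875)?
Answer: Rational(-1, 1281286) ≈ -7.8047e-7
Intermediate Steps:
Function('I')(B) = Add(-1875, Mul(2, Pow(B, 2))) (Function('I')(B) = Add(Add(Pow(B, 2), Pow(B, 2)), -1875) = Add(Mul(2, Pow(B, 2)), -1875) = Add(-1875, Mul(2, Pow(B, 2))))
x = -3892309 (x = Add(228156, -4120465) = -3892309)
Pow(Add(Function('I')(1143), x), -1) = Pow(Add(Add(-1875, Mul(2, Pow(1143, 2))), -3892309), -1) = Pow(Add(Add(-1875, Mul(2, 1306449)), -3892309), -1) = Pow(Add(Add(-1875, 2612898), -3892309), -1) = Pow(Add(2611023, -3892309), -1) = Pow(-1281286, -1) = Rational(-1, 1281286)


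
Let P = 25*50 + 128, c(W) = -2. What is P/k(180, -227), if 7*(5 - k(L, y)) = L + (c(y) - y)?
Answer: -4823/185 ≈ -26.070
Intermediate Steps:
P = 1378 (P = 1250 + 128 = 1378)
k(L, y) = 37/7 - L/7 + y/7 (k(L, y) = 5 - (L + (-2 - y))/7 = 5 - (-2 + L - y)/7 = 5 + (2/7 - L/7 + y/7) = 37/7 - L/7 + y/7)
P/k(180, -227) = 1378/(37/7 - 1/7*180 + (1/7)*(-227)) = 1378/(37/7 - 180/7 - 227/7) = 1378/(-370/7) = 1378*(-7/370) = -4823/185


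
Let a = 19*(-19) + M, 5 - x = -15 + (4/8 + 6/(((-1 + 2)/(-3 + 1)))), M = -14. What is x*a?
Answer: -23625/2 ≈ -11813.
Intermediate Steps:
x = 63/2 (x = 5 - (-15 + (4/8 + 6/(((-1 + 2)/(-3 + 1))))) = 5 - (-15 + (4*(⅛) + 6/((1/(-2))))) = 5 - (-15 + (½ + 6/((1*(-½))))) = 5 - (-15 + (½ + 6/(-½))) = 5 - (-15 + (½ + 6*(-2))) = 5 - (-15 + (½ - 12)) = 5 - (-15 - 23/2) = 5 - 1*(-53/2) = 5 + 53/2 = 63/2 ≈ 31.500)
a = -375 (a = 19*(-19) - 14 = -361 - 14 = -375)
x*a = (63/2)*(-375) = -23625/2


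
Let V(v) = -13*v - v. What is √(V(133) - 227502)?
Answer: 2*I*√57341 ≈ 478.92*I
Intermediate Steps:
V(v) = -14*v
√(V(133) - 227502) = √(-14*133 - 227502) = √(-1862 - 227502) = √(-229364) = 2*I*√57341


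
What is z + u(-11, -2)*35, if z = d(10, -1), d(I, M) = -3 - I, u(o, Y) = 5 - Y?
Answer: 232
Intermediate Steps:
z = -13 (z = -3 - 1*10 = -3 - 10 = -13)
z + u(-11, -2)*35 = -13 + (5 - 1*(-2))*35 = -13 + (5 + 2)*35 = -13 + 7*35 = -13 + 245 = 232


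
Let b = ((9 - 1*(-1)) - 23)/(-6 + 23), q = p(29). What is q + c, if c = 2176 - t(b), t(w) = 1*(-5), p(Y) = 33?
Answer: 2214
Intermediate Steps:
q = 33
b = -13/17 (b = ((9 + 1) - 23)/17 = (10 - 23)*(1/17) = -13*1/17 = -13/17 ≈ -0.76471)
t(w) = -5
c = 2181 (c = 2176 - 1*(-5) = 2176 + 5 = 2181)
q + c = 33 + 2181 = 2214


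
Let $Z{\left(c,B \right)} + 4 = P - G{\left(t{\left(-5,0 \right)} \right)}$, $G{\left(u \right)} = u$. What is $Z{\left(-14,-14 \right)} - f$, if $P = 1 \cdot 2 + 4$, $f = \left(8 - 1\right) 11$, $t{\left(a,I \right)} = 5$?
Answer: $-80$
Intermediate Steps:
$f = 77$ ($f = 7 \cdot 11 = 77$)
$P = 6$ ($P = 2 + 4 = 6$)
$Z{\left(c,B \right)} = -3$ ($Z{\left(c,B \right)} = -4 + \left(6 - 5\right) = -4 + 1 = -3$)
$Z{\left(-14,-14 \right)} - f = -3 - 77 = -80$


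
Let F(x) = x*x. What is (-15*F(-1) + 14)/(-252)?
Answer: 1/252 ≈ 0.0039683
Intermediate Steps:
F(x) = x**2
(-15*F(-1) + 14)/(-252) = (-15*(-1)**2 + 14)/(-252) = (-15*1 + 14)*(-1/252) = (-15 + 14)*(-1/252) = -1*(-1/252) = 1/252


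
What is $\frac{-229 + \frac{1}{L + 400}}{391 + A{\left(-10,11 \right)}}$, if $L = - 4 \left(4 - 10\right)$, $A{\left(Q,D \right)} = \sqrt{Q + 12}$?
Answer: $- \frac{37964145}{64820696} + \frac{97095 \sqrt{2}}{64820696} \approx -0.58356$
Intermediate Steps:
$A{\left(Q,D \right)} = \sqrt{12 + Q}$
$L = 24$ ($L = \left(-4\right) \left(-6\right) = 24$)
$\frac{-229 + \frac{1}{L + 400}}{391 + A{\left(-10,11 \right)}} = \frac{-229 + \frac{1}{24 + 400}}{391 + \sqrt{12 - 10}} = \frac{-229 + \frac{1}{424}}{391 + \sqrt{2}} = - \frac{97095}{424 \left(391 + \sqrt{2}\right)}$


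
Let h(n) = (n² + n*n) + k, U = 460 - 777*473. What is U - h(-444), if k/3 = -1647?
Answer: -756392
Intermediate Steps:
k = -4941 (k = 3*(-1647) = -4941)
U = -367061 (U = 460 - 367521 = -367061)
h(n) = -4941 + 2*n² (h(n) = (n² + n*n) - 4941 = (n² + n²) - 4941 = 2*n² - 4941 = -4941 + 2*n²)
U - h(-444) = -367061 - (-4941 + 2*(-444)²) = -367061 - (-4941 + 2*197136) = -367061 - (-4941 + 394272) = -367061 - 1*389331 = -367061 - 389331 = -756392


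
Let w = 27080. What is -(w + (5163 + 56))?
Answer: -32299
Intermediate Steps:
-(w + (5163 + 56)) = -(27080 + (5163 + 56)) = -(27080 + 5219) = -1*32299 = -32299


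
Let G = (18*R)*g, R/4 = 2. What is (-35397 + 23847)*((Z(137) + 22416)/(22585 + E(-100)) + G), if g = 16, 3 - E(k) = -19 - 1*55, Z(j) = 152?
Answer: -100553945800/3777 ≈ -2.6623e+7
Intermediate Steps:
R = 8 (R = 4*2 = 8)
E(k) = 77 (E(k) = 3 - (-19 - 1*55) = 3 - (-19 - 55) = 3 - 1*(-74) = 3 + 74 = 77)
G = 2304 (G = (18*8)*16 = 144*16 = 2304)
(-35397 + 23847)*((Z(137) + 22416)/(22585 + E(-100)) + G) = (-35397 + 23847)*((152 + 22416)/(22585 + 77) + 2304) = -11550*(22568/22662 + 2304) = -11550*(22568*(1/22662) + 2304) = -11550*(11284/11331 + 2304) = -11550*26117908/11331 = -100553945800/3777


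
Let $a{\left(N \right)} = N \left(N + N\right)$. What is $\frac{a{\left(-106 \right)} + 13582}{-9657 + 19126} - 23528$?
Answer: $- \frac{222750578}{9469} \approx -23524.0$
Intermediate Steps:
$a{\left(N \right)} = 2 N^{2}$ ($a{\left(N \right)} = N 2 N = 2 N^{2}$)
$\frac{a{\left(-106 \right)} + 13582}{-9657 + 19126} - 23528 = \frac{2 \left(-106\right)^{2} + 13582}{-9657 + 19126} - 23528 = \frac{2 \cdot 11236 + 13582}{9469} - 23528 = \left(22472 + 13582\right) \frac{1}{9469} - 23528 = 36054 \cdot \frac{1}{9469} - 23528 = \frac{36054}{9469} - 23528 = - \frac{222750578}{9469}$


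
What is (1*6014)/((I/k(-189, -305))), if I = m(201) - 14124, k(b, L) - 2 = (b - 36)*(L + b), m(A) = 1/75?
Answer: -50135109600/1059299 ≈ -47329.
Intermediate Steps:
m(A) = 1/75
k(b, L) = 2 + (-36 + b)*(L + b) (k(b, L) = 2 + (b - 36)*(L + b) = 2 + (-36 + b)*(L + b))
I = -1059299/75 (I = 1/75 - 14124 = -1059299/75 ≈ -14124.)
(1*6014)/((I/k(-189, -305))) = (1*6014)/((-1059299/(75*(2 + (-189)² - 36*(-305) - 36*(-189) - 305*(-189))))) = 6014/((-1059299/(75*(2 + 35721 + 10980 + 6804 + 57645)))) = 6014/((-1059299/75/111152)) = 6014/((-1059299/75*1/111152)) = 6014/(-1059299/8336400) = 6014*(-8336400/1059299) = -50135109600/1059299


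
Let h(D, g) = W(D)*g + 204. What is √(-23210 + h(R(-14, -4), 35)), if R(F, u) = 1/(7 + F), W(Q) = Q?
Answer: I*√23011 ≈ 151.69*I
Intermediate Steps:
h(D, g) = 204 + D*g (h(D, g) = D*g + 204 = 204 + D*g)
√(-23210 + h(R(-14, -4), 35)) = √(-23210 + (204 + 35/(7 - 14))) = √(-23210 + (204 + 35/(-7))) = √(-23210 + (204 - ⅐*35)) = √(-23210 + (204 - 5)) = √(-23210 + 199) = √(-23011) = I*√23011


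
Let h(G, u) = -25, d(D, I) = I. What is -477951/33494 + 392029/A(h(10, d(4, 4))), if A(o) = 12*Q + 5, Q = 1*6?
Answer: 1190347009/234458 ≈ 5077.0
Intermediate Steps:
Q = 6
A(o) = 77 (A(o) = 12*6 + 5 = 72 + 5 = 77)
-477951/33494 + 392029/A(h(10, d(4, 4))) = -477951/33494 + 392029/77 = -477951*1/33494 + 392029*(1/77) = -477951/33494 + 35639/7 = 1190347009/234458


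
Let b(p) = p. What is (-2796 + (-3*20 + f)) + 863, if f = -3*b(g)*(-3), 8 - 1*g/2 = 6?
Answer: -1957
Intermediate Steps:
g = 4 (g = 16 - 2*6 = 16 - 12 = 4)
f = 36 (f = -3*4*(-3) = -12*(-3) = 36)
(-2796 + (-3*20 + f)) + 863 = (-2796 + (-3*20 + 36)) + 863 = (-2796 + (-60 + 36)) + 863 = (-2796 - 24) + 863 = -2820 + 863 = -1957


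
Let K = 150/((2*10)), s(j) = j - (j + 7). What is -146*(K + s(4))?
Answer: -73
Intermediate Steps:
s(j) = -7 (s(j) = j - (7 + j) = j + (-7 - j) = -7)
K = 15/2 (K = 150/20 = 150*(1/20) = 15/2 ≈ 7.5000)
-146*(K + s(4)) = -146*(15/2 - 7) = -146*½ = -73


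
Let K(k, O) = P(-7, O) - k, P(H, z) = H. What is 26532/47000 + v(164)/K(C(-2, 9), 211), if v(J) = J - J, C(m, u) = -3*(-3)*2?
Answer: 6633/11750 ≈ 0.56451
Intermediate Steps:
C(m, u) = 18 (C(m, u) = 9*2 = 18)
v(J) = 0
K(k, O) = -7 - k
26532/47000 + v(164)/K(C(-2, 9), 211) = 26532/47000 + 0/(-7 - 1*18) = 26532*(1/47000) + 0/(-7 - 18) = 6633/11750 + 0/(-25) = 6633/11750 + 0*(-1/25) = 6633/11750 + 0 = 6633/11750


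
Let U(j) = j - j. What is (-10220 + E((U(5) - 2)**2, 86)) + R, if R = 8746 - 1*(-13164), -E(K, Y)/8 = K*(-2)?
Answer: 11754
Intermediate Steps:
U(j) = 0
E(K, Y) = 16*K (E(K, Y) = -8*K*(-2) = -(-16)*K = 16*K)
R = 21910 (R = 8746 + 13164 = 21910)
(-10220 + E((U(5) - 2)**2, 86)) + R = (-10220 + 16*(0 - 2)**2) + 21910 = (-10220 + 16*(-2)**2) + 21910 = (-10220 + 16*4) + 21910 = (-10220 + 64) + 21910 = -10156 + 21910 = 11754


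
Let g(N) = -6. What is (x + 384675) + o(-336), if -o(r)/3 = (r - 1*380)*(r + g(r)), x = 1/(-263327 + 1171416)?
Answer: -317777572748/908089 ≈ -3.4994e+5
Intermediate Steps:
x = 1/908089 ≈ 1.1012e-6
o(r) = -3*(-380 + r)*(-6 + r) (o(r) = -3*(r - 1*380)*(r - 6) = -3*(r - 380)*(-6 + r) = -3*(-380 + r)*(-6 + r))
(x + 384675) + o(-336) = (1/908089 + 384675) + (-6840 - 3*(-336)**2 + 1158*(-336)) = 349319136076/908089 + (-6840 - 3*112896 - 389088) = 349319136076/908089 + (-6840 - 338688 - 389088) = 349319136076/908089 - 734616 = -317777572748/908089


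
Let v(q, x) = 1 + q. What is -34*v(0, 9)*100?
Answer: -3400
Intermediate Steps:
-34*v(0, 9)*100 = -34*(1 + 0)*100 = -34*1*100 = -34*100 = -3400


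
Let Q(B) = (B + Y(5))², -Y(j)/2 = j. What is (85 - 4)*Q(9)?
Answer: 81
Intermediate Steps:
Y(j) = -2*j
Q(B) = (-10 + B)² (Q(B) = (B - 2*5)² = (B - 10)² = (-10 + B)²)
(85 - 4)*Q(9) = (85 - 4)*(-10 + 9)² = 81*(-1)² = 81*1 = 81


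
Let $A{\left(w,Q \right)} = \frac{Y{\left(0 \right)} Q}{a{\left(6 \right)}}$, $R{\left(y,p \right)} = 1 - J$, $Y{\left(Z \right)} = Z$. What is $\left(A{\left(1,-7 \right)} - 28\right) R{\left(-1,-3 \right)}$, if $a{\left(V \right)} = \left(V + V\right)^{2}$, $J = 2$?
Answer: $28$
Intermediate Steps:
$R{\left(y,p \right)} = -1$ ($R{\left(y,p \right)} = 1 - 2 = -1$)
$a{\left(V \right)} = 4 V^{2}$ ($a{\left(V \right)} = \left(2 V\right)^{2} = 4 V^{2}$)
$A{\left(w,Q \right)} = 0$ ($A{\left(w,Q \right)} = \frac{0 Q}{4 \cdot 6^{2}} = \frac{0}{4 \cdot 36} = \frac{0}{144} = 0 \cdot \frac{1}{144} = 0$)
$\left(A{\left(1,-7 \right)} - 28\right) R{\left(-1,-3 \right)} = \left(0 - 28\right) \left(-1\right) = \left(-28\right) \left(-1\right) = 28$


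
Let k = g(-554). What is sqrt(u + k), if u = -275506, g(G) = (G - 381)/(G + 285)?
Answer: I*sqrt(19935638151)/269 ≈ 524.88*I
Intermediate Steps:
g(G) = (-381 + G)/(285 + G)
k = 935/269 (k = (-381 - 554)/(285 - 554) = -935/(-269) = -1/269*(-935) = 935/269 ≈ 3.4758)
sqrt(u + k) = sqrt(-275506 + 935/269) = sqrt(-74110179/269) = I*sqrt(19935638151)/269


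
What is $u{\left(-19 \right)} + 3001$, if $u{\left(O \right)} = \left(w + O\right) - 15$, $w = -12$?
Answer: $2955$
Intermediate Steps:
$u{\left(O \right)} = -27 + O$ ($u{\left(O \right)} = \left(-12 + O\right) - 15 = -27 + O$)
$u{\left(-19 \right)} + 3001 = \left(-27 - 19\right) + 3001 = -46 + 3001 = 2955$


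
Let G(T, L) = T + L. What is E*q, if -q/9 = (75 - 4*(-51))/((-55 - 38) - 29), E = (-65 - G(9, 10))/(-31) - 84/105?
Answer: 11988/305 ≈ 39.305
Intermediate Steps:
G(T, L) = L + T
E = 296/155 (E = (-65 - (10 + 9))/(-31) - 84/105 = (-65 - 1*19)*(-1/31) - 84*1/105 = (-65 - 19)*(-1/31) - ⅘ = -84*(-1/31) - ⅘ = 84/31 - ⅘ = 296/155 ≈ 1.9097)
q = 2511/122 (q = -9*(75 - 4*(-51))/((-55 - 38) - 29) = -9*(75 + 204)/(-93 - 29) = -2511/(-122) = -2511*(-1)/122 = -9*(-279/122) = 2511/122 ≈ 20.582)
E*q = (296/155)*(2511/122) = 11988/305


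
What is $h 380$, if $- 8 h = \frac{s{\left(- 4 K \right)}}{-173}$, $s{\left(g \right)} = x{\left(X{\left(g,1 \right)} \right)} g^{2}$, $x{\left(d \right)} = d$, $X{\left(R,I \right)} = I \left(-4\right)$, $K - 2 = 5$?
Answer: $- \frac{148960}{173} \approx -861.04$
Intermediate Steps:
$K = 7$ ($K = 2 + 5 = 7$)
$X{\left(R,I \right)} = - 4 I$
$s{\left(g \right)} = - 4 g^{2}$ ($s{\left(g \right)} = \left(-4\right) 1 g^{2} = - 4 g^{2}$)
$h = - \frac{392}{173}$ ($h = - \frac{- 4 \left(\left(-4\right) 7\right)^{2} \frac{1}{-173}}{8} = - \frac{- 4 \left(-28\right)^{2} \left(- \frac{1}{173}\right)}{8} = - \frac{\left(-4\right) 784 \left(- \frac{1}{173}\right)}{8} = - \frac{\left(-3136\right) \left(- \frac{1}{173}\right)}{8} = \left(- \frac{1}{8}\right) \frac{3136}{173} = - \frac{392}{173} \approx -2.2659$)
$h 380 = \left(- \frac{392}{173}\right) 380 = - \frac{148960}{173}$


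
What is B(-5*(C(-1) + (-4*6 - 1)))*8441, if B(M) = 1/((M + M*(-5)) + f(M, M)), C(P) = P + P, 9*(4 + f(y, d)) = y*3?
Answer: -8441/499 ≈ -16.916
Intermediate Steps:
f(y, d) = -4 + y/3 (f(y, d) = -4 + (y*3)/9 = -4 + (3*y)/9 = -4 + y/3)
C(P) = 2*P
B(M) = 1/(-4 - 11*M/3) (B(M) = 1/((M + M*(-5)) + (-4 + M/3)) = 1/((M - 5*M) + (-4 + M/3)) = 1/(-4*M + (-4 + M/3)) = 1/(-4 - 11*M/3))
B(-5*(C(-1) + (-4*6 - 1)))*8441 = -3/(12 + 11*(-5*(2*(-1) + (-4*6 - 1))))*8441 = -3/(12 + 11*(-5*(-2 + (-24 - 1))))*8441 = -3/(12 + 11*(-5*(-2 - 25)))*8441 = -3/(12 + 11*(-5*(-27)))*8441 = -3/(12 + 11*135)*8441 = -3/(12 + 1485)*8441 = -3/1497*8441 = -3*1/1497*8441 = -1/499*8441 = -8441/499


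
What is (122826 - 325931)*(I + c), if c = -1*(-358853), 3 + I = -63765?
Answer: -59933238925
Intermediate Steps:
I = -63768 (I = -3 - 63765 = -63768)
c = 358853
(122826 - 325931)*(I + c) = (122826 - 325931)*(-63768 + 358853) = -203105*295085 = -59933238925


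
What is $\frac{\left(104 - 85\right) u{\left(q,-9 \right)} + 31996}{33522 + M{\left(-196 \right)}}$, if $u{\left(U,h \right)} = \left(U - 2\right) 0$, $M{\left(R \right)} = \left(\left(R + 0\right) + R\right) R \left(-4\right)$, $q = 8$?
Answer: $- \frac{15998}{136903} \approx -0.11686$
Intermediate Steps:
$M{\left(R \right)} = - 8 R^{2}$ ($M{\left(R \right)} = \left(R + R\right) R \left(-4\right) = 2 R R \left(-4\right) = 2 R^{2} \left(-4\right) = - 8 R^{2}$)
$u{\left(U,h \right)} = 0$ ($u{\left(U,h \right)} = \left(-2 + U\right) 0 = 0$)
$\frac{\left(104 - 85\right) u{\left(q,-9 \right)} + 31996}{33522 + M{\left(-196 \right)}} = \frac{\left(104 - 85\right) 0 + 31996}{33522 - 8 \left(-196\right)^{2}} = \frac{19 \cdot 0 + 31996}{33522 - 307328} = \frac{0 + 31996}{33522 - 307328} = \frac{31996}{-273806} = 31996 \left(- \frac{1}{273806}\right) = - \frac{15998}{136903}$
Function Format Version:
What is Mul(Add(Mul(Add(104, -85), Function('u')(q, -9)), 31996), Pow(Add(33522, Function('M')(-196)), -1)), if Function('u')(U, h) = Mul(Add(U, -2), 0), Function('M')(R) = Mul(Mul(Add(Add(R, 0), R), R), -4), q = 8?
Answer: Rational(-15998, 136903) ≈ -0.11686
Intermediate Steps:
Function('M')(R) = Mul(-8, Pow(R, 2)) (Function('M')(R) = Mul(Mul(Add(R, R), R), -4) = Mul(Mul(Mul(2, R), R), -4) = Mul(Mul(2, Pow(R, 2)), -4) = Mul(-8, Pow(R, 2)))
Function('u')(U, h) = 0 (Function('u')(U, h) = Mul(Add(-2, U), 0) = 0)
Mul(Add(Mul(Add(104, -85), Function('u')(q, -9)), 31996), Pow(Add(33522, Function('M')(-196)), -1)) = Mul(Add(Mul(Add(104, -85), 0), 31996), Pow(Add(33522, Mul(-8, Pow(-196, 2))), -1)) = Mul(Add(Mul(19, 0), 31996), Pow(Add(33522, Mul(-8, 38416)), -1)) = Mul(Add(0, 31996), Pow(Add(33522, -307328), -1)) = Mul(31996, Pow(-273806, -1)) = Mul(31996, Rational(-1, 273806)) = Rational(-15998, 136903)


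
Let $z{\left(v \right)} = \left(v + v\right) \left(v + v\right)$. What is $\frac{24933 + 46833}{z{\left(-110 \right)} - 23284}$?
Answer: $\frac{11961}{4186} \approx 2.8574$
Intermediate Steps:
$z{\left(v \right)} = 4 v^{2}$ ($z{\left(v \right)} = 2 v 2 v = 4 v^{2}$)
$\frac{24933 + 46833}{z{\left(-110 \right)} - 23284} = \frac{24933 + 46833}{4 \left(-110\right)^{2} - 23284} = \frac{71766}{4 \cdot 12100 - 23284} = \frac{71766}{48400 - 23284} = \frac{71766}{25116} = 71766 \cdot \frac{1}{25116} = \frac{11961}{4186}$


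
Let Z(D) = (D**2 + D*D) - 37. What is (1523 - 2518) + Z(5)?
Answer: -982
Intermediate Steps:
Z(D) = -37 + 2*D**2 (Z(D) = (D**2 + D**2) - 37 = 2*D**2 - 37 = -37 + 2*D**2)
(1523 - 2518) + Z(5) = (1523 - 2518) + (-37 + 2*5**2) = -995 + (-37 + 2*25) = -995 + (-37 + 50) = -995 + 13 = -982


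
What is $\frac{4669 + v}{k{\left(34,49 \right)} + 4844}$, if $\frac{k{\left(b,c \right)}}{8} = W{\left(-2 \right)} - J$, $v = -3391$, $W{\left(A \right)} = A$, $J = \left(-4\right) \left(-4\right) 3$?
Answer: $\frac{639}{2222} \approx 0.28758$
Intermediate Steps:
$J = 48$ ($J = 16 \cdot 3 = 48$)
$k{\left(b,c \right)} = -400$ ($k{\left(b,c \right)} = 8 \left(-2 - 48\right) = 8 \left(-50\right) = -400$)
$\frac{4669 + v}{k{\left(34,49 \right)} + 4844} = \frac{4669 - 3391}{-400 + 4844} = \frac{1278}{4444} = 1278 \cdot \frac{1}{4444} = \frac{639}{2222}$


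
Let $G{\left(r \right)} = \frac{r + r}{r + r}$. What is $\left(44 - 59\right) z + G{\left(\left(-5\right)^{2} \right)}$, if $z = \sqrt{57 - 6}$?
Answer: $1 - 15 \sqrt{51} \approx -106.12$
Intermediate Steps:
$z = \sqrt{51} \approx 7.1414$
$G{\left(r \right)} = 1$ ($G{\left(r \right)} = \frac{2 r}{2 r} = 2 r \frac{1}{2 r} = 1$)
$\left(44 - 59\right) z + G{\left(\left(-5\right)^{2} \right)} = \left(44 - 59\right) \sqrt{51} + 1 = - 15 \sqrt{51} + 1 = 1 - 15 \sqrt{51}$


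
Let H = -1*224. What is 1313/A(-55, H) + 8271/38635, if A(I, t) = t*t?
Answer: 465733451/1938549760 ≈ 0.24025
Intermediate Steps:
H = -224
A(I, t) = t²
1313/A(-55, H) + 8271/38635 = 1313/((-224)²) + 8271/38635 = 1313/50176 + 8271*(1/38635) = 1313*(1/50176) + 8271/38635 = 1313/50176 + 8271/38635 = 465733451/1938549760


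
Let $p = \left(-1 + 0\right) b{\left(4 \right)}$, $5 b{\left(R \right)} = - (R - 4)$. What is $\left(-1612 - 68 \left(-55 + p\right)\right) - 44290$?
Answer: $-42162$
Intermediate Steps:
$b{\left(R \right)} = \frac{4}{5} - \frac{R}{5}$ ($b{\left(R \right)} = \frac{\left(-1\right) \left(R - 4\right)}{5} = \frac{\left(-1\right) \left(-4 + R\right)}{5} = \frac{4 - R}{5} = \frac{4}{5} - \frac{R}{5}$)
$p = 0$ ($p = \left(-1 + 0\right) \left(\frac{4}{5} - \frac{4}{5}\right) = - (\frac{4}{5} - \frac{4}{5}) = \left(-1\right) 0 = 0$)
$\left(-1612 - 68 \left(-55 + p\right)\right) - 44290 = \left(-1612 - 68 \left(-55 + 0\right)\right) - 44290 = \left(-1612 - 68 \left(-55\right)\right) - 44290 = \left(-1612 - -3740\right) - 44290 = \left(-1612 + 3740\right) - 44290 = 2128 - 44290 = -42162$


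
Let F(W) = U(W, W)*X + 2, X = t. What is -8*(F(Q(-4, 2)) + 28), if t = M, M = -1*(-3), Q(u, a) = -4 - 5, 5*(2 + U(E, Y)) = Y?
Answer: -744/5 ≈ -148.80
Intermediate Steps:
U(E, Y) = -2 + Y/5
Q(u, a) = -9
M = 3
t = 3
X = 3
F(W) = -4 + 3*W/5 (F(W) = (-2 + W/5)*3 + 2 = (-6 + 3*W/5) + 2 = -4 + 3*W/5)
-8*(F(Q(-4, 2)) + 28) = -8*((-4 + (⅗)*(-9)) + 28) = -8*((-4 - 27/5) + 28) = -8*(-47/5 + 28) = -8*93/5 = -744/5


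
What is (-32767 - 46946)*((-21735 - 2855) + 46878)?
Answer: -1776643344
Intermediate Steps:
(-32767 - 46946)*((-21735 - 2855) + 46878) = -79713*(-24590 + 46878) = -79713*22288 = -1776643344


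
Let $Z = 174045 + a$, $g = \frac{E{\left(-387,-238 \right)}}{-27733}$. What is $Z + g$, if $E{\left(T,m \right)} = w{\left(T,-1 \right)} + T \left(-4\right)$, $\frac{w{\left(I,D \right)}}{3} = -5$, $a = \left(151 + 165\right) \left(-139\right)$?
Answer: $\frac{3608644160}{27733} \approx 1.3012 \cdot 10^{5}$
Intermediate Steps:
$a = -43924$ ($a = 316 \left(-139\right) = -43924$)
$w{\left(I,D \right)} = -15$ ($w{\left(I,D \right)} = 3 \left(-5\right) = -15$)
$E{\left(T,m \right)} = -15 - 4 T$ ($E{\left(T,m \right)} = -15 + T \left(-4\right) = -15 - 4 T$)
$g = - \frac{1533}{27733}$ ($g = \frac{-15 - -1548}{-27733} = \left(-15 + 1548\right) \left(- \frac{1}{27733}\right) = 1533 \left(- \frac{1}{27733}\right) = - \frac{1533}{27733} \approx -0.055277$)
$Z = 130121$ ($Z = 174045 - 43924 = 130121$)
$Z + g = 130121 - \frac{1533}{27733} = \frac{3608644160}{27733}$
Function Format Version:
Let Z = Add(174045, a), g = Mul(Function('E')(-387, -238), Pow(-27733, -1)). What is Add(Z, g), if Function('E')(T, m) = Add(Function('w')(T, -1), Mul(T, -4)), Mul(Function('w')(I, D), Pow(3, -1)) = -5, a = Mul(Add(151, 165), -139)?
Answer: Rational(3608644160, 27733) ≈ 1.3012e+5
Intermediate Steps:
a = -43924 (a = Mul(316, -139) = -43924)
Function('w')(I, D) = -15 (Function('w')(I, D) = Mul(3, -5) = -15)
Function('E')(T, m) = Add(-15, Mul(-4, T)) (Function('E')(T, m) = Add(-15, Mul(T, -4)) = Add(-15, Mul(-4, T)))
g = Rational(-1533, 27733) (g = Mul(Add(-15, Mul(-4, -387)), Pow(-27733, -1)) = Mul(Add(-15, 1548), Rational(-1, 27733)) = Mul(1533, Rational(-1, 27733)) = Rational(-1533, 27733) ≈ -0.055277)
Z = 130121 (Z = Add(174045, -43924) = 130121)
Add(Z, g) = Add(130121, Rational(-1533, 27733)) = Rational(3608644160, 27733)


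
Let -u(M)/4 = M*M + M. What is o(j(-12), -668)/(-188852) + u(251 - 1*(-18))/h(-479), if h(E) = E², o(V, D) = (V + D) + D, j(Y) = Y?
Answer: -13638999143/10832597933 ≈ -1.2591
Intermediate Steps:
o(V, D) = V + 2*D (o(V, D) = (D + V) + D = V + 2*D)
u(M) = -4*M - 4*M² (u(M) = -4*(M*M + M) = -4*(M² + M) = -4*(M + M²) = -4*M - 4*M²)
o(j(-12), -668)/(-188852) + u(251 - 1*(-18))/h(-479) = (-12 + 2*(-668))/(-188852) + (-4*(251 - 1*(-18))*(1 + (251 - 1*(-18))))/((-479)²) = (-12 - 1336)*(-1/188852) - 4*(251 + 18)*(1 + (251 + 18))/229441 = -1348*(-1/188852) - 4*269*(1 + 269)*(1/229441) = 337/47213 - 4*269*270*(1/229441) = 337/47213 - 290520*1/229441 = 337/47213 - 290520/229441 = -13638999143/10832597933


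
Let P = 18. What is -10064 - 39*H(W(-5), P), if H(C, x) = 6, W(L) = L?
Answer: -10298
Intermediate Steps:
-10064 - 39*H(W(-5), P) = -10064 - 39*6 = -10064 - 234 = -10298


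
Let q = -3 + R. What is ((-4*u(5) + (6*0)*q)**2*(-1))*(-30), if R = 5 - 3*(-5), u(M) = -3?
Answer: 4320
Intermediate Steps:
R = 20 (R = 5 + 15 = 20)
q = 17 (q = -3 + 20 = 17)
((-4*u(5) + (6*0)*q)**2*(-1))*(-30) = ((-4*(-3) + (6*0)*17)**2*(-1))*(-30) = ((12 + 0*17)**2*(-1))*(-30) = ((12 + 0)**2*(-1))*(-30) = (12**2*(-1))*(-30) = (144*(-1))*(-30) = -144*(-30) = 4320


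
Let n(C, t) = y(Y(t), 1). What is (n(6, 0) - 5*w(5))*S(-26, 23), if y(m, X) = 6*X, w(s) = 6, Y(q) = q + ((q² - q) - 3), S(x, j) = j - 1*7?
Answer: -384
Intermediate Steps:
S(x, j) = -7 + j (S(x, j) = j - 7 = -7 + j)
Y(q) = -3 + q² (Y(q) = q + (-3 + q² - q) = -3 + q²)
n(C, t) = 6 (n(C, t) = 6*1 = 6)
(n(6, 0) - 5*w(5))*S(-26, 23) = (6 - 5*6)*(-7 + 23) = (6 - 30)*16 = -24*16 = -384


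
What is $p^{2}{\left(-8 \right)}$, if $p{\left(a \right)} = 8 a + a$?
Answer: $5184$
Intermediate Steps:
$p{\left(a \right)} = 9 a$
$p^{2}{\left(-8 \right)} = \left(9 \left(-8\right)\right)^{2} = \left(-72\right)^{2} = 5184$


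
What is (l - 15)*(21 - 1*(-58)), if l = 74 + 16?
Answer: 5925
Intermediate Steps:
l = 90
(l - 15)*(21 - 1*(-58)) = (90 - 15)*(21 - 1*(-58)) = 75*(21 + 58) = 75*79 = 5925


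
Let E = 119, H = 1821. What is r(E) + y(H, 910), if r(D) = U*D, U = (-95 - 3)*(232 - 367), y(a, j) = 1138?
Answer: 1575508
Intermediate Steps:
U = 13230 (U = -98*(-135) = 13230)
r(D) = 13230*D
r(E) + y(H, 910) = 13230*119 + 1138 = 1574370 + 1138 = 1575508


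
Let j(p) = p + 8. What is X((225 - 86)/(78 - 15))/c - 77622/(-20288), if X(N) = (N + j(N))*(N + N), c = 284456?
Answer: 5477506481591/1431579435552 ≈ 3.8262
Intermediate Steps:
j(p) = 8 + p
X(N) = 2*N*(8 + 2*N) (X(N) = (N + (8 + N))*(N + N) = (8 + 2*N)*(2*N) = 2*N*(8 + 2*N))
X((225 - 86)/(78 - 15))/c - 77622/(-20288) = (4*((225 - 86)/(78 - 15))*(4 + (225 - 86)/(78 - 15)))/284456 - 77622/(-20288) = (4*(139/63)*(4 + 139/63))*(1/284456) - 77622*(-1/20288) = (4*(139*(1/63))*(4 + 139*(1/63)))*(1/284456) + 38811/10144 = (4*(139/63)*(4 + 139/63))*(1/284456) + 38811/10144 = (4*(139/63)*(391/63))*(1/284456) + 38811/10144 = (217396/3969)*(1/284456) + 38811/10144 = 54349/282251466 + 38811/10144 = 5477506481591/1431579435552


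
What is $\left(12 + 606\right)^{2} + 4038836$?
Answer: $4420760$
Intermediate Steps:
$\left(12 + 606\right)^{2} + 4038836 = 618^{2} + 4038836 = 381924 + 4038836 = 4420760$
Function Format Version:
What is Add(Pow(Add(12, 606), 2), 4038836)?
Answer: 4420760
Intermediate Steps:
Add(Pow(Add(12, 606), 2), 4038836) = Add(Pow(618, 2), 4038836) = Add(381924, 4038836) = 4420760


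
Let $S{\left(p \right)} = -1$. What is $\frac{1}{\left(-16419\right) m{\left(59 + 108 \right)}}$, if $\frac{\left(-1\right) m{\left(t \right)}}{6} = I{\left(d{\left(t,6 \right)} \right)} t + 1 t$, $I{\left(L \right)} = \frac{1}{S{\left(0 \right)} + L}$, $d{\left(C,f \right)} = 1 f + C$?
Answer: $\frac{86}{1423083987} \approx 6.0432 \cdot 10^{-8}$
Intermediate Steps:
$d{\left(C,f \right)} = C + f$ ($d{\left(C,f \right)} = f + C = C + f$)
$I{\left(L \right)} = \frac{1}{-1 + L}$
$m{\left(t \right)} = - 6 t - \frac{6 t}{5 + t}$ ($m{\left(t \right)} = - 6 \left(\frac{t}{-1 + \left(t + 6\right)} + 1 t\right) = - 6 \left(\frac{t}{-1 + \left(6 + t\right)} + t\right) = - 6 \left(\frac{t}{5 + t} + t\right) = - 6 \left(t + \frac{t}{5 + t}\right) = - 6 t - \frac{6 t}{5 + t}$)
$\frac{1}{\left(-16419\right) m{\left(59 + 108 \right)}} = \frac{1}{\left(-16419\right) \left(- \frac{6 \left(59 + 108\right) \left(6 + \left(59 + 108\right)\right)}{5 + \left(59 + 108\right)}\right)} = - \frac{1}{16419 \left(\left(-6\right) 167 \frac{1}{5 + 167} \left(6 + 167\right)\right)} = - \frac{1}{16419 \left(\left(-6\right) 167 \cdot \frac{1}{172} \cdot 173\right)} = - \frac{1}{16419 \left(- \frac{86673}{86}\right)} = \left(- \frac{1}{16419}\right) \left(- \frac{86}{86673}\right) = \frac{86}{1423083987}$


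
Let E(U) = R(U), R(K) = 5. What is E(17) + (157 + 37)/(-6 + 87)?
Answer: 599/81 ≈ 7.3951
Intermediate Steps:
E(U) = 5
E(17) + (157 + 37)/(-6 + 87) = 5 + (157 + 37)/(-6 + 87) = 5 + 194/81 = 599/81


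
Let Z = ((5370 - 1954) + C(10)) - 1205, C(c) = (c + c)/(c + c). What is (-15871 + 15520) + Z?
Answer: 1861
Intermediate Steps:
C(c) = 1 (C(c) = (2*c)/((2*c)) = (2*c)*(1/(2*c)) = 1)
Z = 2212 (Z = ((5370 - 1954) + 1) - 1205 = (3416 + 1) - 1205 = 3417 - 1205 = 2212)
(-15871 + 15520) + Z = (-15871 + 15520) + 2212 = -351 + 2212 = 1861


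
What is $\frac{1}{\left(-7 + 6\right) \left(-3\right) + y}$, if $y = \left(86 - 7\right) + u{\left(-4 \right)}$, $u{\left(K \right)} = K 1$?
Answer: $\frac{1}{78} \approx 0.012821$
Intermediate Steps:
$u{\left(K \right)} = K$
$y = 75$ ($y = \left(86 - 7\right) - 4 = 79 - 4 = 75$)
$\frac{1}{\left(-7 + 6\right) \left(-3\right) + y} = \frac{1}{\left(-7 + 6\right) \left(-3\right) + 75} = \frac{1}{\left(-1\right) \left(-3\right) + 75} = \frac{1}{3 + 75} = \frac{1}{78}$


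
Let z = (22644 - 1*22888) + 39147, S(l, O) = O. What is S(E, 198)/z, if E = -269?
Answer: 198/38903 ≈ 0.0050896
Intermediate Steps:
z = 38903 (z = (22644 - 22888) + 39147 = -244 + 39147 = 38903)
S(E, 198)/z = 198/38903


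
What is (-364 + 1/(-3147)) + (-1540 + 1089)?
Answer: -2564806/3147 ≈ -815.00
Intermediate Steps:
(-364 + 1/(-3147)) + (-1540 + 1089) = (-364 - 1/3147) - 451 = -1145509/3147 - 451 = -2564806/3147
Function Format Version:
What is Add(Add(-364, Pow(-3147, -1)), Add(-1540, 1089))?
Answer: Rational(-2564806, 3147) ≈ -815.00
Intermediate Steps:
Add(Add(-364, Pow(-3147, -1)), Add(-1540, 1089)) = Add(Add(-364, Rational(-1, 3147)), -451) = Add(Rational(-1145509, 3147), -451) = Rational(-2564806, 3147)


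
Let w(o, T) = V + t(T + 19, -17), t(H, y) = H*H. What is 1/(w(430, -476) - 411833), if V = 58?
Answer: -1/202926 ≈ -4.9279e-6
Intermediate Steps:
t(H, y) = H²
w(o, T) = 58 + (19 + T)² (w(o, T) = 58 + (T + 19)² = 58 + (19 + T)²)
1/(w(430, -476) - 411833) = 1/((58 + (19 - 476)²) - 411833) = 1/((58 + (-457)²) - 411833) = 1/((58 + 208849) - 411833) = 1/(208907 - 411833) = 1/(-202926) = -1/202926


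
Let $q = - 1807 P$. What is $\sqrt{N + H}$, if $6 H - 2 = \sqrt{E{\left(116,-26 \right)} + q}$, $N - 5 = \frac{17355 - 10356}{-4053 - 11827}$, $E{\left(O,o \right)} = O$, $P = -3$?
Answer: $\frac{\sqrt{2776018530 + 661957800 \sqrt{113}}}{23820} \approx 4.1587$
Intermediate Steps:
$q = 5421$ ($q = \left(-1807\right) \left(-3\right) = 5421$)
$N = \frac{72401}{15880}$ ($N = 5 + \frac{17355 - 10356}{-4053 - 11827} = 5 + \frac{6999}{-15880} = 5 + 6999 \left(- \frac{1}{15880}\right) = 5 - \frac{6999}{15880} = \frac{72401}{15880} \approx 4.5593$)
$H = \frac{1}{3} + \frac{7 \sqrt{113}}{6}$ ($H = \frac{1}{3} + \frac{\sqrt{116 + 5421}}{6} = \frac{1}{3} + \frac{\sqrt{5537}}{6} = \frac{1}{3} + \frac{7 \sqrt{113}}{6} \approx 12.735$)
$\sqrt{N + H} = \sqrt{\frac{72401}{15880} + \left(\frac{1}{3} + \frac{7 \sqrt{113}}{6}\right)} = \sqrt{\frac{233083}{47640} + \frac{7 \sqrt{113}}{6}}$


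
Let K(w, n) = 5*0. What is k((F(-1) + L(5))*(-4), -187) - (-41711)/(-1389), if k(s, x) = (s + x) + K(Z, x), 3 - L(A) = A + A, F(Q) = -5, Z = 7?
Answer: -234782/1389 ≈ -169.03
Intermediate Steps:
L(A) = 3 - 2*A (L(A) = 3 - (A + A) = 3 - 2*A)
K(w, n) = 0
k(s, x) = s + x (k(s, x) = (s + x) + 0 = s + x)
k((F(-1) + L(5))*(-4), -187) - (-41711)/(-1389) = ((-5 + (3 - 2*5))*(-4) - 187) - (-41711)/(-1389) = ((-5 + (3 - 10))*(-4) - 187) - (-41711)*(-1)/1389 = ((-5 - 7)*(-4) - 187) - 1*41711/1389 = (-12*(-4) - 187) - 41711/1389 = (48 - 187) - 41711/1389 = -139 - 41711/1389 = -234782/1389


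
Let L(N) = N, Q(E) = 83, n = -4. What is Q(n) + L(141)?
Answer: 224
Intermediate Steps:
Q(n) + L(141) = 83 + 141 = 224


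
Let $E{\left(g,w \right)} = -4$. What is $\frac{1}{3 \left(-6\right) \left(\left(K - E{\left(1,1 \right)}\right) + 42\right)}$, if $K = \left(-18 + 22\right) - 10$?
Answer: $- \frac{1}{720} \approx -0.0013889$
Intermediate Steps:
$K = -6$ ($K = 4 - 10 = -6$)
$\frac{1}{3 \left(-6\right) \left(\left(K - E{\left(1,1 \right)}\right) + 42\right)} = \frac{1}{3 \left(-6\right) \left(\left(-6 - -4\right) + 42\right)} = \frac{1}{\left(-18\right) \left(\left(-6 + 4\right) + 42\right)} = \frac{1}{\left(-18\right) \left(-2 + 42\right)} = \frac{1}{\left(-18\right) 40} = \frac{1}{-720} = - \frac{1}{720}$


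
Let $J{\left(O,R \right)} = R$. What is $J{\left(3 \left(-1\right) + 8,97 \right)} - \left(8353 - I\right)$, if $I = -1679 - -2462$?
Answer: $-7473$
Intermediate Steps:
$I = 783$ ($I = -1679 + 2462 = 783$)
$J{\left(3 \left(-1\right) + 8,97 \right)} - \left(8353 - I\right) = 97 - \left(8353 - 783\right) = 97 - 7570 = -7473$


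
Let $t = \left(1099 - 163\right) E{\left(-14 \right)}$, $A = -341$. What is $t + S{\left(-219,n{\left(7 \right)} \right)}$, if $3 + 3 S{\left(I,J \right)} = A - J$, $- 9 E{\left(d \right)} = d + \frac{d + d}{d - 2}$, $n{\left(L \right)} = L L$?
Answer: $1143$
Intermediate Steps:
$n{\left(L \right)} = L^{2}$
$E{\left(d \right)} = - \frac{d}{9} - \frac{2 d}{9 \left(-2 + d\right)}$ ($E{\left(d \right)} = - \frac{d + \frac{d + d}{d - 2}}{9} = - \frac{d + \frac{2 d}{-2 + d}}{9} = - \frac{d}{9} - \frac{2 d}{9 \left(-2 + d\right)}$)
$S{\left(I,J \right)} = - \frac{344}{3} - \frac{J}{3}$ ($S{\left(I,J \right)} = -1 + \frac{-341 - J}{3} = -1 - \left(\frac{341}{3} + \frac{J}{3}\right) = - \frac{344}{3} - \frac{J}{3}$)
$t = 1274$ ($t = \left(1099 - 163\right) \left(- \frac{\left(-14\right)^{2}}{-18 + 9 \left(-14\right)}\right) = 936 \left(\left(-1\right) 196 \frac{1}{-18 - 126}\right) = 936 \left(\left(-1\right) 196 \frac{1}{-144}\right) = 936 \left(\left(-1\right) 196 \left(- \frac{1}{144}\right)\right) = 936 \cdot \frac{49}{36} = 1274$)
$t + S{\left(-219,n{\left(7 \right)} \right)} = 1274 - \left(\frac{344}{3} + \frac{7^{2}}{3}\right) = 1274 - 131 = 1143$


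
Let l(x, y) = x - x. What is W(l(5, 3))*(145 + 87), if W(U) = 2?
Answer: 464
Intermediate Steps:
l(x, y) = 0
W(l(5, 3))*(145 + 87) = 2*(145 + 87) = 2*232 = 464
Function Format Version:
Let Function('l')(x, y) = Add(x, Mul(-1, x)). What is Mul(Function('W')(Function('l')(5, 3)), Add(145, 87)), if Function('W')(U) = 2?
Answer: 464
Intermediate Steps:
Function('l')(x, y) = 0
Mul(Function('W')(Function('l')(5, 3)), Add(145, 87)) = Mul(2, Add(145, 87)) = Mul(2, 232) = 464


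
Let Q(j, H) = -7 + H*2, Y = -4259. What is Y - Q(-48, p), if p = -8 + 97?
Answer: -4430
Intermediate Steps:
p = 89
Q(j, H) = -7 + 2*H
Y - Q(-48, p) = -4259 - (-7 + 2*89) = -4259 - (-7 + 178) = -4259 - 1*171 = -4259 - 171 = -4430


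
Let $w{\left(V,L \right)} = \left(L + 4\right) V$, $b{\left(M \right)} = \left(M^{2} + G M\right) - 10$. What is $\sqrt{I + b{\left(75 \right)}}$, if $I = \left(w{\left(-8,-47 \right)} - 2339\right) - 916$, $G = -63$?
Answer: $i \sqrt{2021} \approx 44.956 i$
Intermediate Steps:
$b{\left(M \right)} = -10 + M^{2} - 63 M$ ($b{\left(M \right)} = \left(M^{2} - 63 M\right) - 10 = -10 + M^{2} - 63 M$)
$w{\left(V,L \right)} = V \left(4 + L\right)$ ($w{\left(V,L \right)} = \left(4 + L\right) V = V \left(4 + L\right)$)
$I = -2911$ ($I = \left(- 8 \left(4 - 47\right) - 2339\right) - 916 = \left(\left(-8\right) \left(-43\right) - 2339\right) - 916 = \left(344 - 2339\right) - 916 = -1995 - 916 = -2911$)
$\sqrt{I + b{\left(75 \right)}} = \sqrt{-2911 - \left(4735 - 5625\right)} = \sqrt{-2911 - -890} = \sqrt{-2911 + 890} = \sqrt{-2021} = i \sqrt{2021}$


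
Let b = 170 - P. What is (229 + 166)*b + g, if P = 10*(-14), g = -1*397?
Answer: 122053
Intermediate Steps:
g = -397
P = -140
b = 310 (b = 170 - 1*(-140) = 170 + 140 = 310)
(229 + 166)*b + g = (229 + 166)*310 - 397 = 395*310 - 397 = 122450 - 397 = 122053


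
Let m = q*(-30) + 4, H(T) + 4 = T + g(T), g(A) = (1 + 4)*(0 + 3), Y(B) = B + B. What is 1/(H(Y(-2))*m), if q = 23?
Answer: -1/4802 ≈ -0.00020825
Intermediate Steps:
Y(B) = 2*B
g(A) = 15 (g(A) = 5*3 = 15)
H(T) = 11 + T (H(T) = -4 + (T + 15) = -4 + (15 + T) = 11 + T)
m = -686 (m = 23*(-30) + 4 = -690 + 4 = -686)
1/(H(Y(-2))*m) = 1/((11 + 2*(-2))*(-686)) = 1/((11 - 4)*(-686)) = 1/(7*(-686)) = 1/(-4802) = -1/4802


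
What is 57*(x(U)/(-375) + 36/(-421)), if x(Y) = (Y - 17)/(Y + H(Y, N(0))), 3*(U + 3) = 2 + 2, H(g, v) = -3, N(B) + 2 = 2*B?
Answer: -288496/52625 ≈ -5.4821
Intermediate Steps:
N(B) = -2 + 2*B
U = -5/3 (U = -3 + (2 + 2)/3 = -3 + (1/3)*4 = -3 + 4/3 = -5/3 ≈ -1.6667)
x(Y) = (-17 + Y)/(-3 + Y) (x(Y) = (Y - 17)/(Y - 3) = (-17 + Y)/(-3 + Y))
57*(x(U)/(-375) + 36/(-421)) = 57*(((-17 - 5/3)/(-3 - 5/3))/(-375) + 36/(-421)) = 57*((-56/3/(-14/3))*(-1/375) + 36*(-1/421)) = 57*(-3/14*(-56/3)*(-1/375) - 36/421) = 57*(4*(-1/375) - 36/421) = 57*(-4/375 - 36/421) = 57*(-15184/157875) = -288496/52625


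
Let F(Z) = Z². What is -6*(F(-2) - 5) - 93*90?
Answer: -8364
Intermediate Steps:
-6*(F(-2) - 5) - 93*90 = -6*((-2)² - 5) - 93*90 = -6*(4 - 5) - 8370 = -6*(-1) - 8370 = 6 - 8370 = -8364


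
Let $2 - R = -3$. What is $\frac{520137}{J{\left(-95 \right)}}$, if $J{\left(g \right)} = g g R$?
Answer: $\frac{520137}{45125} \approx 11.527$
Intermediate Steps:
$R = 5$ ($R = 2 - -3 = 2 + 3 = 5$)
$J{\left(g \right)} = 5 g^{2}$ ($J{\left(g \right)} = g g 5 = g^{2} \cdot 5 = 5 g^{2}$)
$\frac{520137}{J{\left(-95 \right)}} = \frac{520137}{5 \left(-95\right)^{2}} = \frac{520137}{5 \cdot 9025} = \frac{520137}{45125}$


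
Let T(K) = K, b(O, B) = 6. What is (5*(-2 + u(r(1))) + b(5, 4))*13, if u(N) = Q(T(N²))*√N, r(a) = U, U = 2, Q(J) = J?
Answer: -52 + 260*√2 ≈ 315.70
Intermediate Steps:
r(a) = 2
u(N) = N^(5/2) (u(N) = N²*√N = N^(5/2))
(5*(-2 + u(r(1))) + b(5, 4))*13 = (5*(-2 + 2^(5/2)) + 6)*13 = (5*(-2 + 4*√2) + 6)*13 = ((-10 + 20*√2) + 6)*13 = (-4 + 20*√2)*13 = -52 + 260*√2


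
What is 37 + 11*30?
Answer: 367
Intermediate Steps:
37 + 11*30 = 37 + 330 = 367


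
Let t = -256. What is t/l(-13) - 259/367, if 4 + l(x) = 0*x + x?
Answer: 89549/6239 ≈ 14.353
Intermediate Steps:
l(x) = -4 + x (l(x) = -4 + (0*x + x) = -4 + (0 + x) = -4 + x)
t/l(-13) - 259/367 = -256/(-4 - 13) - 259/367 = -256/(-17) - 259*1/367 = -256*(-1/17) - 259/367 = 256/17 - 259/367 = 89549/6239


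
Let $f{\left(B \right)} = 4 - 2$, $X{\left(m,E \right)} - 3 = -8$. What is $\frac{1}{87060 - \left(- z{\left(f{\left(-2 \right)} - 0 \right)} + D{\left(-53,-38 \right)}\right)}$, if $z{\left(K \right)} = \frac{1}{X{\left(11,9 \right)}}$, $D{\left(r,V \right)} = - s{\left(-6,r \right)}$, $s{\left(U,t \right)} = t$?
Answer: $\frac{5}{435034} \approx 1.1493 \cdot 10^{-5}$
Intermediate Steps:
$X{\left(m,E \right)} = -5$ ($X{\left(m,E \right)} = 3 - 8 = -5$)
$f{\left(B \right)} = 2$
$D{\left(r,V \right)} = - r$
$z{\left(K \right)} = - \frac{1}{5}$ ($z{\left(K \right)} = \frac{1}{-5} = - \frac{1}{5}$)
$\frac{1}{87060 - \left(- z{\left(f{\left(-2 \right)} - 0 \right)} + D{\left(-53,-38 \right)}\right)} = \frac{1}{87060 - \left(\frac{1}{5} - -53\right)} = \frac{1}{87060 - \frac{266}{5}} = \frac{1}{\frac{435034}{5}} = \frac{5}{435034}$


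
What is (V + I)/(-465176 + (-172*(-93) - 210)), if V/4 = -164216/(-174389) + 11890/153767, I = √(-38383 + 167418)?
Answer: -54648973764/6025257848299285 - √129035/449390 ≈ -0.00080841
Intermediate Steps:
I = √129035 ≈ 359.21
V = 109297947528/26815273363 (V = 4*(-164216/(-174389) + 11890/153767) = 4*(-164216*(-1/174389) + 11890*(1/153767)) = 4*(164216/174389 + 11890/153767) = 4*(27324486882/26815273363) = 109297947528/26815273363 ≈ 4.0760)
(V + I)/(-465176 + (-172*(-93) - 210)) = (109297947528/26815273363 + √129035)/(-465176 + (-172*(-93) - 210)) = (109297947528/26815273363 + √129035)/(-465176 + (15996 - 210)) = (109297947528/26815273363 + √129035)/(-465176 + 15786) = (109297947528/26815273363 + √129035)/(-449390) = (109297947528/26815273363 + √129035)*(-1/449390) = -54648973764/6025257848299285 - √129035/449390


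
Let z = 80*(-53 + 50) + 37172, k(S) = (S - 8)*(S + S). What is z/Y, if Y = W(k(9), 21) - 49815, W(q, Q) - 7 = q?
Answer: -18466/24895 ≈ -0.74176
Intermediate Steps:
k(S) = 2*S*(-8 + S) (k(S) = (-8 + S)*(2*S) = 2*S*(-8 + S))
W(q, Q) = 7 + q
Y = -49790 (Y = (7 + 2*9*(-8 + 9)) - 49815 = (7 + 2*9*1) - 49815 = (7 + 18) - 49815 = 25 - 49815 = -49790)
z = 36932 (z = 80*(-3) + 37172 = -240 + 37172 = 36932)
z/Y = 36932/(-49790) = 36932*(-1/49790) = -18466/24895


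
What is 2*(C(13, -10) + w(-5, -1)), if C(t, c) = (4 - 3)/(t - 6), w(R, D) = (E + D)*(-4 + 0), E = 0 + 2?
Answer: -54/7 ≈ -7.7143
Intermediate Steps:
E = 2
w(R, D) = -8 - 4*D (w(R, D) = (2 + D)*(-4 + 0) = (2 + D)*(-4) = -8 - 4*D)
C(t, c) = 1/(-6 + t)
2*(C(13, -10) + w(-5, -1)) = 2*(1/(-6 + 13) + (-8 - 4*(-1))) = 2*(1/7 + (-8 + 4)) = 2*(⅐ - 4) = 2*(-27/7) = -54/7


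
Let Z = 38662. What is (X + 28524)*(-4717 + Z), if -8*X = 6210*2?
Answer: 1831095135/2 ≈ 9.1555e+8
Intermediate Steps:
X = -3105/2 (X = -3105*2/4 = -1/8*12420 = -3105/2 ≈ -1552.5)
(X + 28524)*(-4717 + Z) = (-3105/2 + 28524)*(-4717 + 38662) = (53943/2)*33945 = 1831095135/2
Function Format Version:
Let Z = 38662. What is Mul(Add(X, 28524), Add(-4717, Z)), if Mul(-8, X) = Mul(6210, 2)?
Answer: Rational(1831095135, 2) ≈ 9.1555e+8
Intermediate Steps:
X = Rational(-3105, 2) (X = Mul(Rational(-1, 8), Mul(6210, 2)) = Mul(Rational(-1, 8), 12420) = Rational(-3105, 2) ≈ -1552.5)
Mul(Add(X, 28524), Add(-4717, Z)) = Mul(Add(Rational(-3105, 2), 28524), Add(-4717, 38662)) = Mul(Rational(53943, 2), 33945) = Rational(1831095135, 2)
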